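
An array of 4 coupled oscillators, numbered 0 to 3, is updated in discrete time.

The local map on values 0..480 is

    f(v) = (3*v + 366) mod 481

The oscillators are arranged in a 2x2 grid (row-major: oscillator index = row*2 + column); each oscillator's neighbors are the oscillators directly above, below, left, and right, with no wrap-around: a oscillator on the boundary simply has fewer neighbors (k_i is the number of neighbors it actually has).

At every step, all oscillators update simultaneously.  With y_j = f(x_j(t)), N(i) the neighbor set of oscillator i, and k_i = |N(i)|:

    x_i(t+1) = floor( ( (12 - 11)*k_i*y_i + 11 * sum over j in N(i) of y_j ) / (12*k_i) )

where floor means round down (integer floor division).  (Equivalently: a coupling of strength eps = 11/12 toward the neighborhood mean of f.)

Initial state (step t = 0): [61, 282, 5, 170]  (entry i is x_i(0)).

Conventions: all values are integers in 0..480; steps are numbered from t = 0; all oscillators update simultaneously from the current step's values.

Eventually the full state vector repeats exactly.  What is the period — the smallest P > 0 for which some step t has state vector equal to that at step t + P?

Answer: 18
Key observation: The state at step 73, [304, 304, 304, 304], reappears at step 91 — and no state repeats earlier — so the cycle the system enters has period 18.

Derivation:
t=0: [61, 282, 5, 170]
t=1: [294, 233, 243, 322]
t=2: [132, 309, 311, 139]
t=3: [329, 294, 295, 331]
t=4: [296, 385, 385, 296]
t=5: [95, 274, 274, 95]
t=6: [221, 174, 174, 221]
t=7: [378, 95, 95, 378]
t=8: [160, 66, 66, 160]
t=9: [106, 341, 341, 106]
t=10: [408, 221, 221, 408]
t=11: [73, 140, 140, 73]
t=12: [288, 120, 120, 288]
t=13: [246, 266, 266, 246]
t=14: [197, 147, 147, 197]
t=15: [338, 463, 463, 338]
t=16: [320, 409, 409, 320]
t=17: [167, 346, 346, 167]
t=18: [437, 390, 390, 437]
t=19: [104, 222, 222, 104]
t=20: [80, 186, 186, 80]
t=21: [416, 151, 151, 416]
t=22: [324, 184, 184, 324]
t=23: [431, 381, 381, 431]
t=24: [78, 203, 203, 78]
t=25: [21, 110, 110, 21]
t=26: [232, 411, 411, 232]
t=27: [151, 104, 104, 151]
t=28: [208, 326, 326, 208]
t=29: [352, 57, 57, 352]
t=30: [89, 426, 426, 89]
t=31: [196, 156, 156, 196]
t=32: [363, 463, 463, 363]
t=33: [287, 37, 37, 287]
t=34: [459, 282, 282, 459]
t=35: [254, 295, 295, 254]
t=36: [278, 176, 176, 278]
t=37: [398, 252, 252, 398]
t=38: [156, 120, 120, 156]
t=39: [254, 344, 344, 254]
t=40: [413, 188, 188, 413]
t=41: [425, 185, 185, 425]
t=42: [419, 218, 218, 419]
t=43: [68, 169, 169, 68]
t=44: [366, 114, 114, 366]
t=45: [209, 38, 38, 209]
t=46: [442, 68, 68, 442]
t=47: [102, 235, 235, 102]
t=48: [115, 184, 184, 115]
t=49: [419, 247, 247, 419]
t=50: [147, 177, 177, 147]
t=51: [408, 333, 333, 408]
t=52: [381, 168, 168, 381]
t=53: [362, 92, 92, 362]
t=54: [148, 21, 21, 148]
t=55: [420, 337, 337, 420]
t=56: [395, 202, 202, 395]
t=57: [18, 99, 99, 18]
t=58: [201, 400, 400, 201]
t=59: [113, 16, 16, 113]
t=60: [398, 239, 239, 398]
t=61: [120, 117, 117, 120]
t=62: [236, 244, 244, 236]
t=63: [134, 114, 114, 134]
t=64: [232, 282, 282, 232]
t=65: [237, 112, 112, 237]
t=66: [212, 123, 123, 212]
t=67: [236, 57, 57, 236]
t=68: [60, 107, 107, 60]
t=69: [194, 76, 76, 194]
t=70: [142, 437, 437, 142]
t=71: [240, 304, 304, 240]
t=72: [300, 140, 140, 300]
t=73: [304, 304, 304, 304]
t=74: [316, 316, 316, 316]
t=75: [352, 352, 352, 352]
t=76: [460, 460, 460, 460]
t=77: [303, 303, 303, 303]
t=78: [313, 313, 313, 313]
t=79: [343, 343, 343, 343]
t=80: [433, 433, 433, 433]
t=81: [222, 222, 222, 222]
t=82: [70, 70, 70, 70]
t=83: [95, 95, 95, 95]
t=84: [170, 170, 170, 170]
t=85: [395, 395, 395, 395]
t=86: [108, 108, 108, 108]
t=87: [209, 209, 209, 209]
t=88: [31, 31, 31, 31]
t=89: [459, 459, 459, 459]
t=90: [300, 300, 300, 300]
t=91: [304, 304, 304, 304]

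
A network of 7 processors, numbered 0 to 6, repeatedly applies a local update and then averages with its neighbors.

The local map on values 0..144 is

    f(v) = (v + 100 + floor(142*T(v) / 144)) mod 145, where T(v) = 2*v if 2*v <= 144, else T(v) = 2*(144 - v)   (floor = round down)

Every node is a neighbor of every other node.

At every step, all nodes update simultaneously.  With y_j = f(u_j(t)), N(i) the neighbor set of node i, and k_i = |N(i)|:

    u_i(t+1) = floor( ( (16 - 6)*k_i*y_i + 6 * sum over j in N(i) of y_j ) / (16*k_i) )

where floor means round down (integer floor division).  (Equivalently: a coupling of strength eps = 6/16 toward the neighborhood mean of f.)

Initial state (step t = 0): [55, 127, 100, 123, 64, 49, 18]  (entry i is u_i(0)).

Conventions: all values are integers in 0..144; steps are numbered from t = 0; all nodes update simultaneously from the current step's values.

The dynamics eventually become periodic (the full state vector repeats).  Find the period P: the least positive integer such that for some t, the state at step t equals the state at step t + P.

Simulating step by step:
t=0: [55, 127, 100, 123, 64, 49, 18]
t=1: [103, 102, 116, 104, 37, 93, 42]
t=2: [120, 121, 113, 119, 78, 44, 87]
t=3: [106, 106, 110, 107, 48, 85, 43]
t=4: [121, 121, 119, 120, 99, 51, 91]
t=5: [114, 114, 115, 114, 126, 105, 49]
t=6: [125, 125, 125, 125, 119, 130, 110]
t=7: [118, 118, 118, 118, 121, 115, 126]
t=8: [123, 123, 123, 123, 121, 125, 119]
t=9: [119, 119, 119, 119, 120, 118, 121]
t=10: [122, 122, 122, 122, 122, 123, 121]
t=11: [120, 120, 120, 120, 120, 119, 120]
t=12: [122, 122, 122, 122, 122, 122, 122]
t=13: [120, 120, 120, 120, 120, 120, 120]
t=14: [122, 122, 122, 122, 122, 122, 122]

Answer: 2
Key observation: The state at step 12, [122, 122, 122, 122, 122, 122, 122], reappears at step 14 — and no state repeats earlier — so the cycle the system enters has period 2.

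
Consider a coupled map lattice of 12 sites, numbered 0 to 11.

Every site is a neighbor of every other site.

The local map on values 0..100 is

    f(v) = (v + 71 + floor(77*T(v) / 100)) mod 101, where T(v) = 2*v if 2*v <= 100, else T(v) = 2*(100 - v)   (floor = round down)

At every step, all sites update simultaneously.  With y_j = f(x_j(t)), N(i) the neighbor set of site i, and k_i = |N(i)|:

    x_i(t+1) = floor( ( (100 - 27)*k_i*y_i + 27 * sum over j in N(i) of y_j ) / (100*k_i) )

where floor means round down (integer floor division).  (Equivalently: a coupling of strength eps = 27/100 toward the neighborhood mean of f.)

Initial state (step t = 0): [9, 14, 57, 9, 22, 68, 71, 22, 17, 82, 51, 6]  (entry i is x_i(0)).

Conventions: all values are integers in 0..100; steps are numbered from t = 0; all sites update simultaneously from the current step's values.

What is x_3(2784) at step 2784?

Answer: x_3(2784) = 80
Key observation: The state at step 6, [80, 80, 80, 80, 80, 80, 80, 80, 80, 80, 80, 80], reappears at step 7: the system is in a cycle of period 1 from step 6 on.  Therefore the state at step 2784 equals the state at step 6 + ((2784 - 6) mod 1) = 6, which is [80, 80, 80, 80, 80, 80, 80, 80, 80, 80, 80, 80].

Derivation:
t=0: [9, 14, 57, 9, 22, 68, 71, 22, 17, 82, 51, 6]
t=1: [84, 22, 84, 84, 36, 80, 79, 36, 28, 74, 86, 79]
t=2: [75, 37, 75, 75, 63, 76, 77, 63, 49, 79, 74, 77]
t=3: [82, 68, 82, 82, 87, 82, 82, 87, 90, 81, 83, 82]
t=4: [79, 84, 79, 79, 77, 79, 79, 77, 76, 79, 79, 79]
t=5: [81, 78, 81, 81, 81, 81, 81, 81, 81, 81, 81, 81]
t=6: [80, 80, 80, 80, 80, 80, 80, 80, 80, 80, 80, 80]
t=7: [80, 80, 80, 80, 80, 80, 80, 80, 80, 80, 80, 80]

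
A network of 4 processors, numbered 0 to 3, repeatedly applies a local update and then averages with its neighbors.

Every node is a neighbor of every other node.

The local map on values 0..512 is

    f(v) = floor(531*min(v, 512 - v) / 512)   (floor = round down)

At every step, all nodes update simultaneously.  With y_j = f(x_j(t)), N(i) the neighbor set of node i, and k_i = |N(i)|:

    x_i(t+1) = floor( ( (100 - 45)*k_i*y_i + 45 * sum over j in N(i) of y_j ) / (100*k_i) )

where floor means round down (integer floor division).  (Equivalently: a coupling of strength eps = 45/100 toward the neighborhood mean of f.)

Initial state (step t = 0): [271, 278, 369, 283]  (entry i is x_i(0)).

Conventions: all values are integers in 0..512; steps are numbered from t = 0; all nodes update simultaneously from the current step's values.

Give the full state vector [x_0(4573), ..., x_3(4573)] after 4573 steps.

Simulating step by step:
t=0: [271, 278, 369, 283]
t=1: [231, 228, 190, 226]
t=2: [231, 230, 214, 229]
t=3: [235, 235, 228, 235]
t=4: [241, 241, 239, 241]
t=5: [248, 248, 247, 248]
t=6: [256, 256, 256, 256]
t=7: [265, 265, 265, 265]
t=8: [256, 256, 256, 256]

Answer: [265, 265, 265, 265]
Key observation: The state at step 6, [256, 256, 256, 256], reappears at step 8: the system is in a cycle of period 2 from step 6 on.  Therefore the state at step 4573 equals the state at step 6 + ((4573 - 6) mod 2) = 7, which is [265, 265, 265, 265].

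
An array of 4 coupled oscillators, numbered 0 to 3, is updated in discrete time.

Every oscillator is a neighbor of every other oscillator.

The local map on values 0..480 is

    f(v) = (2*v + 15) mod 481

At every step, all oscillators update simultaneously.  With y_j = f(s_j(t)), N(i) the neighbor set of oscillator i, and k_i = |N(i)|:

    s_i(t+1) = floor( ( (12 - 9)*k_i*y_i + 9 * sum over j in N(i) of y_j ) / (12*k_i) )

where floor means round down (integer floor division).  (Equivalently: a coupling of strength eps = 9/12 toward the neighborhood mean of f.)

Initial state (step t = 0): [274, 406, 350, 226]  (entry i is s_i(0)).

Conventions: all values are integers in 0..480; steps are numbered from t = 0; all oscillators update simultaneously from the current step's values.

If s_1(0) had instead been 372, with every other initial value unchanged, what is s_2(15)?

Answer: s_2(15) = 208
Key observation: This trace re-runs the system from the modified initial state.

Derivation:
t=0: [274, 372, 350, 226]
t=1: [265, 265, 265, 265]
t=2: [64, 64, 64, 64]
t=3: [143, 143, 143, 143]
t=4: [301, 301, 301, 301]
t=5: [136, 136, 136, 136]
t=6: [287, 287, 287, 287]
t=7: [108, 108, 108, 108]
t=8: [231, 231, 231, 231]
t=9: [477, 477, 477, 477]
t=10: [7, 7, 7, 7]
t=11: [29, 29, 29, 29]
t=12: [73, 73, 73, 73]
t=13: [161, 161, 161, 161]
t=14: [337, 337, 337, 337]
t=15: [208, 208, 208, 208]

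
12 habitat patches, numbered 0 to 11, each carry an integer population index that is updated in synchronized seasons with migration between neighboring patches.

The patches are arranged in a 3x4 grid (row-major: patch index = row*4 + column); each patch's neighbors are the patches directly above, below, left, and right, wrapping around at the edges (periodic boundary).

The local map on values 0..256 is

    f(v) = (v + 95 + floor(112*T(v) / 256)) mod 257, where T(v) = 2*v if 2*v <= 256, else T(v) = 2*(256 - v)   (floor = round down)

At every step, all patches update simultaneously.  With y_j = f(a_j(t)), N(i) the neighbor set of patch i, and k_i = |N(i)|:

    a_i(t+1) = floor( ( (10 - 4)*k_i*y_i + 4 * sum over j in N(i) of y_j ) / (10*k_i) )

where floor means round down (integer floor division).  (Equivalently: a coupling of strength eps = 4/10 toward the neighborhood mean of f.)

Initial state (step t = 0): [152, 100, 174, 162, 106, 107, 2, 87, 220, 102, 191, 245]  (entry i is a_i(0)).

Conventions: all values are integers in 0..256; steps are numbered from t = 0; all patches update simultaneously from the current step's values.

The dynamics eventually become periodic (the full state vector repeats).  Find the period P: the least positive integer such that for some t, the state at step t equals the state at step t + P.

Simulating step by step:
t=0: [152, 100, 174, 162, 106, 107, 2, 87, 220, 102, 191, 245]
t=1: [71, 38, 78, 74, 42, 41, 79, 31, 77, 41, 81, 80]
t=2: [217, 180, 233, 226, 182, 177, 226, 181, 225, 184, 237, 234]
t=3: [88, 85, 90, 89, 85, 84, 89, 85, 88, 85, 90, 90]
t=4: [53, 203, 30, 29, 203, 227, 54, 179, 53, 203, 30, 30]
t=5: [168, 104, 148, 147, 108, 99, 165, 108, 168, 104, 149, 148]
t=6: [73, 41, 75, 76, 46, 32, 71, 52, 73, 41, 75, 76]
t=7: [220, 181, 228, 231, 189, 168, 218, 203, 220, 181, 228, 231]
t=8: [88, 85, 89, 89, 85, 84, 88, 87, 88, 85, 89, 89]
t=9: [53, 203, 28, 3, 178, 227, 27, 27, 53, 203, 28, 3]
t=10: [162, 104, 136, 118, 112, 94, 139, 129, 162, 104, 136, 118]
t=11: [71, 40, 72, 65, 54, 27, 72, 71, 71, 40, 72, 65]
t=12: [217, 179, 222, 219, 200, 163, 221, 222, 217, 179, 222, 219]
t=13: [88, 84, 88, 89, 87, 83, 88, 88, 88, 84, 88, 89]
t=14: [27, 202, 28, 3, 26, 200, 27, 3, 27, 202, 28, 3]
t=15: [134, 98, 136, 109, 133, 98, 135, 108, 134, 98, 136, 109]
t=16: [68, 32, 69, 49, 68, 32, 68, 48, 68, 32, 69, 49]
t=17: [211, 168, 213, 193, 211, 168, 212, 192, 211, 168, 213, 193]
t=18: [87, 84, 87, 86, 87, 84, 87, 86, 87, 84, 87, 86]
t=19: [51, 201, 51, 205, 51, 201, 51, 205, 51, 201, 51, 205]
t=20: [169, 107, 169, 107, 169, 107, 169, 107, 169, 107, 169, 107]
t=21: [74, 47, 74, 47, 74, 47, 74, 47, 74, 47, 74, 47]
t=22: [223, 193, 223, 193, 223, 193, 223, 193, 223, 193, 223, 193]
t=23: [88, 86, 88, 86, 88, 86, 88, 86, 88, 86, 88, 86]
t=24: [53, 205, 53, 205, 53, 205, 53, 205, 53, 205, 53, 205]
t=25: [172, 108, 172, 108, 172, 108, 172, 108, 172, 108, 172, 108]
t=26: [74, 48, 74, 48, 74, 48, 74, 48, 74, 48, 74, 48]
t=27: [223, 194, 223, 194, 223, 194, 223, 194, 223, 194, 223, 194]
t=28: [88, 86, 88, 86, 88, 86, 88, 86, 88, 86, 88, 86]

Answer: 5
Key observation: The state at step 23, [88, 86, 88, 86, 88, 86, 88, 86, 88, 86, 88, 86], reappears at step 28 — and no state repeats earlier — so the cycle the system enters has period 5.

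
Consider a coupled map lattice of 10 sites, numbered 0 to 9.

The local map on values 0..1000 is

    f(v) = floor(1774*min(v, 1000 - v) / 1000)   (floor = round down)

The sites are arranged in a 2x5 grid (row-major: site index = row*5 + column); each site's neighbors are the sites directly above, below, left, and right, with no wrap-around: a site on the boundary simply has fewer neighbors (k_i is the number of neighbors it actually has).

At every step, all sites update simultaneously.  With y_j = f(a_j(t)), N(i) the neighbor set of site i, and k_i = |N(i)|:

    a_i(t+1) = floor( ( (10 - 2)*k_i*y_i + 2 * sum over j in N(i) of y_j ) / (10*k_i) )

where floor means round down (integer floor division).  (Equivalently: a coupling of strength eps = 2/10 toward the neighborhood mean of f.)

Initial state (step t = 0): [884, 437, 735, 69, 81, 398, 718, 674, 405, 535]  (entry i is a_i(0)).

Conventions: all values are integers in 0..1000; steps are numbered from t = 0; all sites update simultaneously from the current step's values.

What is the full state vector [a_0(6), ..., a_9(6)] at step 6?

Answer: [411, 485, 799, 521, 419, 711, 826, 761, 414, 462]

Derivation:
t=0: [884, 437, 735, 69, 81, 398, 718, 674, 405, 535]
t=1: [312, 698, 474, 186, 209, 635, 537, 574, 676, 745]
t=2: [560, 575, 779, 382, 374, 655, 785, 753, 561, 456]
t=3: [760, 705, 438, 663, 678, 605, 425, 453, 750, 790]
t=4: [462, 548, 749, 597, 553, 677, 737, 773, 472, 399]
t=5: [792, 756, 483, 709, 775, 586, 491, 438, 791, 728]
t=6: [411, 485, 799, 521, 419, 711, 826, 761, 414, 462]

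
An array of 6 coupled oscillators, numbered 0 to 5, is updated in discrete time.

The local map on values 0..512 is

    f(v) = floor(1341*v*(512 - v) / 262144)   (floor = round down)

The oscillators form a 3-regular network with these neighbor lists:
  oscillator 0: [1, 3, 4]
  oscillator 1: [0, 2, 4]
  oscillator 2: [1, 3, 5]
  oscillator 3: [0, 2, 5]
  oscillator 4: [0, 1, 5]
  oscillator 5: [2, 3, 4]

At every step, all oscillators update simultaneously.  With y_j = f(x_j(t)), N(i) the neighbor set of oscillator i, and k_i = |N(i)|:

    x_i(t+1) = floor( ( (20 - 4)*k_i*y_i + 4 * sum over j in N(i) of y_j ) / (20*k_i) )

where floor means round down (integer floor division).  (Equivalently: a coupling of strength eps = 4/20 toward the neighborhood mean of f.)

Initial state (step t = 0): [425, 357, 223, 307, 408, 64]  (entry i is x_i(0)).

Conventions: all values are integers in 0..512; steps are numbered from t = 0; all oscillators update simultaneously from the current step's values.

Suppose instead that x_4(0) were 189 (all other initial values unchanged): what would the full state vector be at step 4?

Answer: [320, 320, 318, 318, 319, 315]
Key observation: This trace re-runs the system from the modified initial state.

Derivation:
t=0: [425, 357, 223, 307, 189, 64]
t=1: [212, 281, 313, 301, 290, 180]
t=2: [325, 330, 318, 322, 327, 308]
t=3: [309, 307, 314, 312, 309, 319]
t=4: [320, 320, 318, 318, 319, 315]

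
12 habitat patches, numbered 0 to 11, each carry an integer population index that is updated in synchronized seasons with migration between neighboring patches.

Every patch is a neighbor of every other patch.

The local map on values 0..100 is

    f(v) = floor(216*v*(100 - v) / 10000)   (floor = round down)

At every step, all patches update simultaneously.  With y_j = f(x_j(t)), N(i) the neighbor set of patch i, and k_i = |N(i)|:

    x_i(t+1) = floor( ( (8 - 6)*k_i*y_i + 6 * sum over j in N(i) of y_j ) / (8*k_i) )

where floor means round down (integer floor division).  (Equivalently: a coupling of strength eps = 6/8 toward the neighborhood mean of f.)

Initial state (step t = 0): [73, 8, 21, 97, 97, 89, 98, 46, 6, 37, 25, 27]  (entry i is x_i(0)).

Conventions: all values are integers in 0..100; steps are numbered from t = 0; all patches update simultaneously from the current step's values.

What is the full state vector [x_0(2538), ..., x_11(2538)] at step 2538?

Answer: [53, 53, 53, 53, 53, 53, 53, 53, 53, 53, 53, 53]
Key observation: The state at step 4, [53, 53, 53, 53, 53, 53, 53, 53, 53, 53, 53, 53], reappears at step 5: the system is in a cycle of period 1 from step 4 on.  Therefore the state at step 2538 equals the state at step 4 + ((2538 - 4) mod 1) = 4, which is [53, 53, 53, 53, 53, 53, 53, 53, 53, 53, 53, 53].

Derivation:
t=0: [73, 8, 21, 97, 97, 89, 98, 46, 6, 37, 25, 27]
t=1: [29, 24, 28, 23, 23, 26, 22, 31, 24, 31, 29, 29]
t=2: [42, 41, 41, 40, 40, 41, 40, 42, 41, 42, 42, 42]
t=3: [51, 51, 51, 51, 51, 51, 51, 51, 51, 51, 51, 51]
t=4: [53, 53, 53, 53, 53, 53, 53, 53, 53, 53, 53, 53]
t=5: [53, 53, 53, 53, 53, 53, 53, 53, 53, 53, 53, 53]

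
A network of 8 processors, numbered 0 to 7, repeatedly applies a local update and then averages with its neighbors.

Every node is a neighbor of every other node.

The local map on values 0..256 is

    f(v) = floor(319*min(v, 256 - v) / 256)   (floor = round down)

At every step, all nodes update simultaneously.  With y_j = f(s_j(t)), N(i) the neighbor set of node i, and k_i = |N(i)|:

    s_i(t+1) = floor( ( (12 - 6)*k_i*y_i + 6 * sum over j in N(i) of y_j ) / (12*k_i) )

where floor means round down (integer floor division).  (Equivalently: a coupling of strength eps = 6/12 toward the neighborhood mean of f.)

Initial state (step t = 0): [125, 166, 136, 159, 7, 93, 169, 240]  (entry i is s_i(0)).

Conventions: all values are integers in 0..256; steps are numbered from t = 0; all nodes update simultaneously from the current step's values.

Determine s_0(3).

Simulating step by step:
t=0: [125, 166, 136, 159, 7, 93, 169, 240]
t=1: [122, 104, 120, 107, 59, 105, 102, 64]
t=2: [134, 124, 133, 126, 100, 125, 123, 103]
t=3: [149, 150, 149, 151, 137, 150, 149, 138]

Answer: s_0(3) = 149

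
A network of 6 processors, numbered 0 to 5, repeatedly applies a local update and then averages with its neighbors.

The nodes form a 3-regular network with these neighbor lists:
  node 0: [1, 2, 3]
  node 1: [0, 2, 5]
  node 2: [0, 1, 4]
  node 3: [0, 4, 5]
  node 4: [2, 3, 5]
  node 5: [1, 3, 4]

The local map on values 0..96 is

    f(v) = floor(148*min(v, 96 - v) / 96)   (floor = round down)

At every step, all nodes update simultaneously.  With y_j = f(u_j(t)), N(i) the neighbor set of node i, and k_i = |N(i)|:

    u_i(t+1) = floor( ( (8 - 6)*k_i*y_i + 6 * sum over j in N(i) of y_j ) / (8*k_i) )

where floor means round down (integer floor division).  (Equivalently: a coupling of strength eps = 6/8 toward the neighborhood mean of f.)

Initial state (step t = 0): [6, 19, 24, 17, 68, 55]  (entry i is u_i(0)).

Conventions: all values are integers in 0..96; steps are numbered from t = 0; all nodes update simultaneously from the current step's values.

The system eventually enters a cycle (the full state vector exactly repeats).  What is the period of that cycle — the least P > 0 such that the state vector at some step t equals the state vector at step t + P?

Simulating step by step:
t=0: [6, 19, 24, 17, 68, 55]
t=1: [25, 34, 29, 35, 42, 40]
t=2: [46, 48, 49, 54, 55, 57]
t=3: [70, 69, 69, 64, 64, 65]
t=4: [42, 42, 42, 46, 46, 46]
t=5: [65, 65, 65, 68, 68, 68]
t=6: [46, 46, 46, 44, 44, 44]
t=7: [69, 69, 69, 67, 67, 67]
t=8: [41, 41, 41, 43, 43, 43]
t=9: [63, 63, 63, 65, 65, 65]
t=10: [49, 49, 49, 47, 47, 47]
t=11: [72, 72, 72, 72, 72, 72]
t=12: [37, 37, 37, 37, 37, 37]
t=13: [57, 57, 57, 57, 57, 57]
t=14: [60, 60, 60, 60, 60, 60]
t=15: [55, 55, 55, 55, 55, 55]
t=16: [63, 63, 63, 63, 63, 63]
t=17: [50, 50, 50, 50, 50, 50]
t=18: [70, 70, 70, 70, 70, 70]
t=19: [40, 40, 40, 40, 40, 40]
t=20: [61, 61, 61, 61, 61, 61]
t=21: [53, 53, 53, 53, 53, 53]
t=22: [66, 66, 66, 66, 66, 66]
t=23: [46, 46, 46, 46, 46, 46]
t=24: [70, 70, 70, 70, 70, 70]

Answer: 6
Key observation: The state at step 18, [70, 70, 70, 70, 70, 70], reappears at step 24 — and no state repeats earlier — so the cycle the system enters has period 6.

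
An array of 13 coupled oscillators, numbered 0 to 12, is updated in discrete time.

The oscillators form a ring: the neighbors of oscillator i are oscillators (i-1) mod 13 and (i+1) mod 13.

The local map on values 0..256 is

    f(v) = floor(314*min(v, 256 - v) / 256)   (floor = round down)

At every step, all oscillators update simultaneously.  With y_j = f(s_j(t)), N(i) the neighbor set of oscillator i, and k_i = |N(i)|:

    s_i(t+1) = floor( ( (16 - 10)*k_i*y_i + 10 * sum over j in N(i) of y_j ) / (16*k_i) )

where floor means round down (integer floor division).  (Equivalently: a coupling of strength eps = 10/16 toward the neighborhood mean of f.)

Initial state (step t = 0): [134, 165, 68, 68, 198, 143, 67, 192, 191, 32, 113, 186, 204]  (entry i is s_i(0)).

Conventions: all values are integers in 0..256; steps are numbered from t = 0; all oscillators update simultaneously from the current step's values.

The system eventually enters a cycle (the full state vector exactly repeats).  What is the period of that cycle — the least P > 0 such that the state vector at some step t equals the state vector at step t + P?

Simulating step by step:
t=0: [134, 165, 68, 68, 198, 143, 67, 192, 191, 32, 113, 186, 204]
t=1: [110, 114, 91, 79, 95, 99, 98, 79, 66, 82, 90, 94, 96]
t=2: [130, 128, 115, 106, 111, 119, 112, 98, 91, 96, 108, 114, 121]
t=3: [153, 151, 142, 135, 136, 139, 134, 122, 115, 119, 129, 139, 147]
t=4: [128, 130, 138, 144, 146, 146, 147, 146, 144, 146, 148, 143, 133]
t=5: [153, 151, 144, 138, 134, 133, 133, 134, 135, 134, 134, 139, 148]
t=6: [128, 130, 136, 143, 147, 149, 149, 149, 148, 148, 147, 141, 133]
t=7: [153, 152, 146, 139, 133, 131, 131, 131, 131, 132, 135, 141, 149]
t=8: [127, 128, 134, 142, 148, 152, 153, 153, 152, 151, 147, 140, 132]
t=9: [154, 153, 148, 139, 132, 128, 126, 126, 127, 129, 134, 142, 149]
t=10: [127, 127, 133, 142, 150, 154, 154, 154, 154, 153, 147, 139, 131]
t=11: [154, 153, 148, 139, 131, 126, 125, 125, 125, 127, 133, 143, 150]
t=12: [126, 127, 133, 142, 150, 153, 153, 153, 153, 152, 147, 139, 130]
t=13: [154, 153, 148, 139, 131, 127, 126, 126, 126, 128, 134, 143, 150]
t=14: [126, 127, 133, 142, 150, 154, 154, 154, 154, 153, 148, 138, 130]
t=15: [154, 153, 148, 139, 131, 126, 125, 125, 125, 127, 133, 143, 150]

Answer: 4
Key observation: The state at step 11, [154, 153, 148, 139, 131, 126, 125, 125, 125, 127, 133, 143, 150], reappears at step 15 — and no state repeats earlier — so the cycle the system enters has period 4.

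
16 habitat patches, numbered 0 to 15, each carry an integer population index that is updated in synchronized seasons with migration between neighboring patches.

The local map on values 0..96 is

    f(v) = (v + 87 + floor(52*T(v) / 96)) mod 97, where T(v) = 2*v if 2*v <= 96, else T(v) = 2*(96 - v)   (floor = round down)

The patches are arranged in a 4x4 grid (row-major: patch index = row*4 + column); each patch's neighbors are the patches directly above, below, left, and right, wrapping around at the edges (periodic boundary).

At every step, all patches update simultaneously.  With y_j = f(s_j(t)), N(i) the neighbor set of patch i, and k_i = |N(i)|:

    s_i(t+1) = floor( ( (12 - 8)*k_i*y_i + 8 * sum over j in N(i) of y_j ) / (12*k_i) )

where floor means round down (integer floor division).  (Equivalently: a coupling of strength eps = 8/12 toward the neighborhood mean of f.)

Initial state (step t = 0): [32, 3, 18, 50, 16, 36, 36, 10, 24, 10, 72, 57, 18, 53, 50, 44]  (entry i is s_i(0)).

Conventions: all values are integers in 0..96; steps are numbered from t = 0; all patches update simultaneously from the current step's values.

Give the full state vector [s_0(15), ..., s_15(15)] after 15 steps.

Simulating step by step:
t=0: [32, 3, 18, 50, 16, 36, 36, 10, 24, 10, 72, 57, 18, 53, 50, 44]
t=1: [57, 70, 65, 58, 36, 53, 53, 47, 38, 50, 71, 66, 53, 66, 77, 76]
t=2: [84, 88, 88, 88, 77, 84, 88, 84, 78, 85, 88, 84, 85, 88, 87, 87]
t=3: [86, 86, 86, 86, 87, 86, 86, 86, 86, 86, 86, 86, 86, 86, 86, 86]
t=4: [86, 86, 86, 86, 86, 86, 86, 86, 86, 86, 86, 86, 86, 86, 86, 86]
t=5: [86, 86, 86, 86, 86, 86, 86, 86, 86, 86, 86, 86, 86, 86, 86, 86]
t=6: [86, 86, 86, 86, 86, 86, 86, 86, 86, 86, 86, 86, 86, 86, 86, 86]
t=7: [86, 86, 86, 86, 86, 86, 86, 86, 86, 86, 86, 86, 86, 86, 86, 86]
t=8: [86, 86, 86, 86, 86, 86, 86, 86, 86, 86, 86, 86, 86, 86, 86, 86]
t=9: [86, 86, 86, 86, 86, 86, 86, 86, 86, 86, 86, 86, 86, 86, 86, 86]
t=10: [86, 86, 86, 86, 86, 86, 86, 86, 86, 86, 86, 86, 86, 86, 86, 86]
t=11: [86, 86, 86, 86, 86, 86, 86, 86, 86, 86, 86, 86, 86, 86, 86, 86]
t=12: [86, 86, 86, 86, 86, 86, 86, 86, 86, 86, 86, 86, 86, 86, 86, 86]
t=13: [86, 86, 86, 86, 86, 86, 86, 86, 86, 86, 86, 86, 86, 86, 86, 86]
t=14: [86, 86, 86, 86, 86, 86, 86, 86, 86, 86, 86, 86, 86, 86, 86, 86]
t=15: [86, 86, 86, 86, 86, 86, 86, 86, 86, 86, 86, 86, 86, 86, 86, 86]

Answer: [86, 86, 86, 86, 86, 86, 86, 86, 86, 86, 86, 86, 86, 86, 86, 86]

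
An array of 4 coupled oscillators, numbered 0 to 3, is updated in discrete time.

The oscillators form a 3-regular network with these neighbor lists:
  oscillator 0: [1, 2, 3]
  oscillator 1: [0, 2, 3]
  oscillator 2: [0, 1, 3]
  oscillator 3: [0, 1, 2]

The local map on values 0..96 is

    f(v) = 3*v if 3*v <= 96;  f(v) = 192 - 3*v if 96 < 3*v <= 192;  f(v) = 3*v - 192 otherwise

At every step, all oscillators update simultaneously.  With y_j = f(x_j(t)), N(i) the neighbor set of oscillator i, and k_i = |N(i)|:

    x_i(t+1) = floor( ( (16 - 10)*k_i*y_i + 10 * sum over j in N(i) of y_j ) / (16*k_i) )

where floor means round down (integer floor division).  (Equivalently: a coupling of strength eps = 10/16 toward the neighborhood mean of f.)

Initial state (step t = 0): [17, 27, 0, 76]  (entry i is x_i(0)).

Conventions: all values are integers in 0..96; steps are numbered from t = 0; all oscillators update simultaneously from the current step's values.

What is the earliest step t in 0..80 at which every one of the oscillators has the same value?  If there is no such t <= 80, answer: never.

Simulating step by step:
t=0: [17, 27, 0, 76]  (not all equal)
t=1: [43, 48, 35, 41]  (not all equal)
t=2: [66, 63, 70, 67]  (not all equal)
t=3: [8, 8, 10, 9]  (not all equal)
t=4: [25, 25, 26, 26]  (not all equal)
t=5: [76, 76, 76, 76]  (all equal)

Answer: 5
Key observation: Synchronization is absorbing here: once all oscillators are equal they stay equal, and step 5 is the first all-equal step.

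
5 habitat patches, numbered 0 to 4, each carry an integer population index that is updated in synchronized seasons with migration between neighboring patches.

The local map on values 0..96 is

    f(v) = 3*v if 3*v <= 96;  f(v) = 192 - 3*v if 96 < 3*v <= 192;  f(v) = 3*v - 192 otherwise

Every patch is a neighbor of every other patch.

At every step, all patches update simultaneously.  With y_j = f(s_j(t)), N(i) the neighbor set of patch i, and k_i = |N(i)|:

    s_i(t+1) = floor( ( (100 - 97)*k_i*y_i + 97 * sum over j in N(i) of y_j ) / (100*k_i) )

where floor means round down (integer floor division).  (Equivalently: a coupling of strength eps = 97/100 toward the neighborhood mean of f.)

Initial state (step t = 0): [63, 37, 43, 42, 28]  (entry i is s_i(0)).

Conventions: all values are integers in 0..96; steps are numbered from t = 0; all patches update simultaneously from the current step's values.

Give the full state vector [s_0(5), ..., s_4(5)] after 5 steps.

Answer: [49, 50, 49, 49, 50]

Derivation:
t=0: [63, 37, 43, 42, 28]
t=1: [71, 54, 58, 57, 54]
t=2: [24, 22, 25, 24, 22]
t=3: [69, 71, 69, 69, 71]
t=4: [17, 16, 17, 17, 16]
t=5: [49, 50, 49, 49, 50]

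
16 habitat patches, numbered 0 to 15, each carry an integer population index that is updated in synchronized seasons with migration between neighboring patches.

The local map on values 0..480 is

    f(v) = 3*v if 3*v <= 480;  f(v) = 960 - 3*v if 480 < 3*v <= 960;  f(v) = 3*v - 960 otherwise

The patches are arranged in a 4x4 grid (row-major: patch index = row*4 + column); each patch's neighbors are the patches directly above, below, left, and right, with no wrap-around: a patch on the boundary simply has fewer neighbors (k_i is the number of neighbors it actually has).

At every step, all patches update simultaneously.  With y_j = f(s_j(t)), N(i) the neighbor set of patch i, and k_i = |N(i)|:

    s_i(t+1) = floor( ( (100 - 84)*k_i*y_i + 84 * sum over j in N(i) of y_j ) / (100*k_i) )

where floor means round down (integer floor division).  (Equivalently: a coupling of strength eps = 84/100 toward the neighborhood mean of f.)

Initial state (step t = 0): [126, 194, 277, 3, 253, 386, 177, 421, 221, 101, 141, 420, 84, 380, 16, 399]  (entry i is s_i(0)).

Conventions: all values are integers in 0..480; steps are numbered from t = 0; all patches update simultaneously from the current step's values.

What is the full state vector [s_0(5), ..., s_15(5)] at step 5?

Simulating step by step:
t=0: [126, 194, 277, 3, 253, 386, 177, 421, 221, 101, 141, 420, 84, 380, 16, 399]
t=1: [303, 257, 249, 182, 276, 306, 289, 255, 259, 279, 294, 317, 240, 197, 242, 184]
t=2: [142, 115, 228, 237, 98, 119, 125, 175, 167, 160, 108, 192, 270, 226, 276, 167]
t=3: [336, 351, 315, 338, 394, 370, 352, 351, 332, 375, 339, 402, 335, 258, 319, 290]
t=4: [139, 74, 70, 54, 101, 144, 81, 125, 126, 116, 116, 106, 100, 89, 93, 118]
t=5: [287, 332, 209, 271, 392, 303, 325, 262, 326, 354, 305, 352, 318, 302, 315, 307]

Answer: [287, 332, 209, 271, 392, 303, 325, 262, 326, 354, 305, 352, 318, 302, 315, 307]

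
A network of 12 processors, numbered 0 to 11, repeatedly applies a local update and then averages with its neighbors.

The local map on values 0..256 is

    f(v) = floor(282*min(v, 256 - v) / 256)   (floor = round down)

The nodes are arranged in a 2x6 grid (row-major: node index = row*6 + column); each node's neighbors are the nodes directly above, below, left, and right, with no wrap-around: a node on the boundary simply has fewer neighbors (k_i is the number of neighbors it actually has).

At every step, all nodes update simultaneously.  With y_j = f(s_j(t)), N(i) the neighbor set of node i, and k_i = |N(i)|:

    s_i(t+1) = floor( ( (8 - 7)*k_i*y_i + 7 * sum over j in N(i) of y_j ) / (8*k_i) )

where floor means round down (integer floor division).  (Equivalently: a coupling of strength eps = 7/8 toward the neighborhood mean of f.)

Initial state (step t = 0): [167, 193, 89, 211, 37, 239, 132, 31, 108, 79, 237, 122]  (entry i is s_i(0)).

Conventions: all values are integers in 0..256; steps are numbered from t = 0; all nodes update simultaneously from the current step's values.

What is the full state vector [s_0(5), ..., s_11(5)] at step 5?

Simulating step by step:
t=0: [167, 193, 89, 211, 37, 239, 132, 31, 108, 79, 237, 122]
t=1: [101, 75, 81, 71, 30, 78, 74, 98, 78, 65, 78, 33]
t=2: [85, 99, 82, 66, 76, 40, 105, 85, 88, 81, 51, 78]
t=3: [109, 94, 92, 85, 60, 79, 95, 104, 91, 76, 81, 54]
t=4: [105, 110, 98, 84, 86, 65, 115, 103, 99, 92, 71, 84]
t=5: [122, 112, 107, 99, 82, 90, 115, 117, 107, 94, 93, 76]

Answer: [122, 112, 107, 99, 82, 90, 115, 117, 107, 94, 93, 76]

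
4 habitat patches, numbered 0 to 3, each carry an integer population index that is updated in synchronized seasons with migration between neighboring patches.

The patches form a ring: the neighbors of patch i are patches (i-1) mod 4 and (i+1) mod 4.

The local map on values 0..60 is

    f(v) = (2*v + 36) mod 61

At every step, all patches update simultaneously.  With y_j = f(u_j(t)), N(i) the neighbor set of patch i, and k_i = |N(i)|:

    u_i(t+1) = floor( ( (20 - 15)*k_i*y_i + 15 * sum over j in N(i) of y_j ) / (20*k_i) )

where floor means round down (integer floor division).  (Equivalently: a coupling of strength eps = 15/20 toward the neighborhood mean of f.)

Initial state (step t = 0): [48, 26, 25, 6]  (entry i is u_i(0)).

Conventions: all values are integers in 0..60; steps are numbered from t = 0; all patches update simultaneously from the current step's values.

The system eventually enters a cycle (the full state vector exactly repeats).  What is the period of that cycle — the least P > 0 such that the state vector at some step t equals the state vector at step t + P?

Answer: 2
Key observation: The state at step 15, [14, 36, 14, 36], reappears at step 17 — and no state repeats earlier — so the cycle the system enters has period 2.

Derivation:
t=0: [48, 26, 25, 6]
t=1: [30, 19, 34, 25]
t=2: [23, 32, 25, 35]
t=3: [36, 27, 37, 28]
t=4: [34, 43, 34, 43]
t=5: [10, 32, 10, 32]
t=6: [43, 51, 43, 51]
t=7: [12, 4, 12, 4]
t=8: [48, 56, 48, 56]
t=9: [22, 14, 22, 14]
t=10: [7, 15, 7, 15]
t=11: [16, 38, 16, 38]
t=12: [40, 18, 40, 18]
t=13: [22, 44, 22, 44]
t=14: [6, 14, 6, 14]
t=15: [14, 36, 14, 36]
t=16: [36, 14, 36, 14]
t=17: [14, 36, 14, 36]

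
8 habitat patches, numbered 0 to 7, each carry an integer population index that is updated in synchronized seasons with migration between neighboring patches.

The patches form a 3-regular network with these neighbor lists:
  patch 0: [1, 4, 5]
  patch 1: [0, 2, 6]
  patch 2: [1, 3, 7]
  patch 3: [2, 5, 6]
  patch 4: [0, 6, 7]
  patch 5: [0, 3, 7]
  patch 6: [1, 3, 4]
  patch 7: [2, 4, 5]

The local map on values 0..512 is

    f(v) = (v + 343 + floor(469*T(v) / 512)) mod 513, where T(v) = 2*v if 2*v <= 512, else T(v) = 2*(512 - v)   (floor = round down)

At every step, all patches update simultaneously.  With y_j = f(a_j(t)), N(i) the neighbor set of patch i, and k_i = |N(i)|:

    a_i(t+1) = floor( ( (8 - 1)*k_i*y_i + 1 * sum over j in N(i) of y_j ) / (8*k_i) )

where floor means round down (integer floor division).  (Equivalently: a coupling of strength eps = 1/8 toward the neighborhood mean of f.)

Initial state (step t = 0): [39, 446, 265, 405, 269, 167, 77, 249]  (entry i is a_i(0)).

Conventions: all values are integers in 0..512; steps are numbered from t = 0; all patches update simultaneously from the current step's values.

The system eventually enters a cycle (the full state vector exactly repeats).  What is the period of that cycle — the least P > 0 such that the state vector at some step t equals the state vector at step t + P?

Answer: 2
Key observation: The state at step 25, [421, 421, 421, 421, 421, 421, 421, 421], reappears at step 27 — and no state repeats earlier — so the cycle the system enters has period 2.

Derivation:
t=0: [39, 446, 265, 405, 269, 167, 77, 249]
t=1: [426, 368, 65, 393, 48, 302, 77, 34]
t=2: [400, 423, 68, 388, 455, 56, 99, 404]
t=3: [435, 387, 73, 415, 381, 493, 148, 415]
t=4: [407, 419, 85, 396, 438, 364, 272, 404]
t=5: [429, 388, 114, 406, 389, 460, 77, 416]
t=6: [412, 414, 187, 400, 425, 389, 96, 409]
t=7: [425, 407, 367, 418, 401, 442, 141, 424]
t=8: [414, 421, 456, 412, 423, 402, 253, 417]
t=9: [422, 400, 392, 407, 400, 431, 81, 419]
t=10: [417, 418, 439, 413, 417, 410, 105, 420]
t=11: [421, 407, 404, 410, 408, 425, 163, 417]
t=12: [417, 422, 430, 420, 421, 414, 308, 421]
t=13: [420, 419, 410, 421, 421, 422, 499, 416]
t=14: [417, 416, 425, 414, 414, 416, 360, 420]
t=15: [421, 422, 414, 424, 424, 420, 462, 418]
t=16: [416, 414, 422, 414, 413, 417, 387, 419]
t=17: [421, 423, 416, 423, 424, 421, 443, 419]
t=18: [416, 415, 420, 415, 414, 417, 401, 418]
t=19: [421, 422, 418, 422, 423, 421, 432, 420]
t=20: [416, 415, 419, 415, 415, 417, 409, 417]
t=21: [421, 422, 419, 422, 422, 421, 426, 420]
t=22: [416, 416, 418, 416, 416, 417, 413, 417]
t=23: [421, 421, 420, 421, 421, 421, 423, 420]
t=24: [417, 417, 417, 417, 417, 417, 416, 417]
t=25: [421, 421, 421, 421, 421, 421, 421, 421]
t=26: [417, 417, 417, 417, 417, 417, 417, 417]
t=27: [421, 421, 421, 421, 421, 421, 421, 421]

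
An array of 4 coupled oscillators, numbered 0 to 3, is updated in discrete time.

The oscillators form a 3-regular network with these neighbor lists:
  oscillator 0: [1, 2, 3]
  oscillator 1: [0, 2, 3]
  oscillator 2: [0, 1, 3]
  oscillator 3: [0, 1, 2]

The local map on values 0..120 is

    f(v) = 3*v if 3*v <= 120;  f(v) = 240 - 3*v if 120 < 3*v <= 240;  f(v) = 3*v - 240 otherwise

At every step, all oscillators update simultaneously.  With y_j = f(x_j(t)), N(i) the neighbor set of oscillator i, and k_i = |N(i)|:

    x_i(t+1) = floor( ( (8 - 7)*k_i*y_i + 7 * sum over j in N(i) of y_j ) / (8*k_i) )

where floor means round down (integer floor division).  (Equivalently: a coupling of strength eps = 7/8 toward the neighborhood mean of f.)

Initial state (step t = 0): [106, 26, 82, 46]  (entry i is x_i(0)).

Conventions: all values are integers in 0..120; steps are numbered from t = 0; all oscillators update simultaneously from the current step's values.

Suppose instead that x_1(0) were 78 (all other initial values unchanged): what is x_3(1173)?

Answer: x_3(1173) = 102
Key observation: The state at step 5, [102, 102, 102, 102], reappears at step 9: the system is in a cycle of period 4 from step 5 on.  Therefore the state at step 1173 equals the state at step 5 + ((1173 - 5) mod 4) = 5, which is [102, 102, 102, 102].

Derivation:
t=0: [106, 78, 82, 46]
t=1: [43, 55, 55, 39]
t=2: [91, 97, 97, 90]
t=3: [42, 39, 39, 43]
t=4: [114, 114, 114, 115]
t=5: [102, 102, 102, 102]
t=6: [66, 66, 66, 66]
t=7: [42, 42, 42, 42]
t=8: [114, 114, 114, 114]
t=9: [102, 102, 102, 102]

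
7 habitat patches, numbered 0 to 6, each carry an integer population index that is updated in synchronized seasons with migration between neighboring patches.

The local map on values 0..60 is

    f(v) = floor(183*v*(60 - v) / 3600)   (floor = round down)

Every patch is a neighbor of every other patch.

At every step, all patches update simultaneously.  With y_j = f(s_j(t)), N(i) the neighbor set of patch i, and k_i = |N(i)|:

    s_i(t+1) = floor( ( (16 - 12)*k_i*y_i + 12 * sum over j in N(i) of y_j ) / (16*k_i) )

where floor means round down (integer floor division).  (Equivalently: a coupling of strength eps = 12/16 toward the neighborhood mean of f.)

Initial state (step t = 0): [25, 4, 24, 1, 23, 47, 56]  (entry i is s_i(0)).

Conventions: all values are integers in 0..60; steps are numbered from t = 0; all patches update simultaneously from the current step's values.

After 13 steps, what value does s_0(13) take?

Simulating step by step:
t=0: [25, 4, 24, 1, 23, 47, 56]
t=1: [28, 24, 28, 23, 28, 27, 24]
t=2: [44, 44, 44, 44, 44, 44, 44]
t=3: [35, 35, 35, 35, 35, 35, 35]
t=4: [44, 44, 44, 44, 44, 44, 44]
t=5: [35, 35, 35, 35, 35, 35, 35]
t=6: [44, 44, 44, 44, 44, 44, 44]
t=7: [35, 35, 35, 35, 35, 35, 35]
t=8: [44, 44, 44, 44, 44, 44, 44]
t=9: [35, 35, 35, 35, 35, 35, 35]
t=10: [44, 44, 44, 44, 44, 44, 44]
t=11: [35, 35, 35, 35, 35, 35, 35]
t=12: [44, 44, 44, 44, 44, 44, 44]
t=13: [35, 35, 35, 35, 35, 35, 35]

Answer: s_0(13) = 35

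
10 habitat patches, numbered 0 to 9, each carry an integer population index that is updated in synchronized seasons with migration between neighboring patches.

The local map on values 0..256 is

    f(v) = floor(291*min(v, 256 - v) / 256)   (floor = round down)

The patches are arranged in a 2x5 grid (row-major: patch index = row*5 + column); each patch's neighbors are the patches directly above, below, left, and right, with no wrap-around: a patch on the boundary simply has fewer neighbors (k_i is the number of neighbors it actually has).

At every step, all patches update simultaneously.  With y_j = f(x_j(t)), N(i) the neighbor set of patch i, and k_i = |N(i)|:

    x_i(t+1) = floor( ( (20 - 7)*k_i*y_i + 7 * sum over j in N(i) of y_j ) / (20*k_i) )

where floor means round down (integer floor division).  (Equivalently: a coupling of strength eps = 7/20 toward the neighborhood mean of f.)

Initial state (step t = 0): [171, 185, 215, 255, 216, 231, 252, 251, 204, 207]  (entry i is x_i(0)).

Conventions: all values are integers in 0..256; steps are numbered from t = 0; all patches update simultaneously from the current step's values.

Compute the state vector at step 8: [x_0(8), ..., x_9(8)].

Simulating step by step:
t=0: [171, 185, 215, 255, 216, 231, 252, 251, 204, 207]
t=1: [81, 69, 39, 18, 39, 35, 15, 15, 45, 53]
t=2: [80, 68, 42, 29, 42, 44, 26, 24, 44, 55]
t=3: [80, 69, 46, 37, 47, 53, 36, 32, 46, 57]
t=4: [82, 71, 52, 45, 53, 61, 46, 40, 50, 59]
t=5: [86, 75, 58, 53, 59, 70, 56, 48, 55, 63]
t=6: [91, 81, 65, 61, 66, 79, 66, 57, 61, 68]
t=7: [98, 89, 73, 70, 74, 89, 77, 66, 69, 75]
t=8: [107, 98, 83, 79, 83, 100, 88, 77, 78, 83]

Answer: [107, 98, 83, 79, 83, 100, 88, 77, 78, 83]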